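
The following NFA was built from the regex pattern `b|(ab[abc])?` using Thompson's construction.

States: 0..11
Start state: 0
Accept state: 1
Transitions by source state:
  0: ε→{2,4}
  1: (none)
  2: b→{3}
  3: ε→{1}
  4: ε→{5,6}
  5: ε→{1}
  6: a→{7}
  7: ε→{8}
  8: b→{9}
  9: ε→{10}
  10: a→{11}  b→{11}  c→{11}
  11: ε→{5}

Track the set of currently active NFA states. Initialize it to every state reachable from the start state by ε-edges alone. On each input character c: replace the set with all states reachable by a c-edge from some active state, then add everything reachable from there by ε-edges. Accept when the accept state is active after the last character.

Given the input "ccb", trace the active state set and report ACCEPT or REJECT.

Answer: REJECT

Trace:
S₀ = ε-closure({0}) = {0,1,2,4,5,6}
'c' @ 1: {}  — state set empty
rest 'cb' ignored (set empty)
final: {}; accept 1 not in set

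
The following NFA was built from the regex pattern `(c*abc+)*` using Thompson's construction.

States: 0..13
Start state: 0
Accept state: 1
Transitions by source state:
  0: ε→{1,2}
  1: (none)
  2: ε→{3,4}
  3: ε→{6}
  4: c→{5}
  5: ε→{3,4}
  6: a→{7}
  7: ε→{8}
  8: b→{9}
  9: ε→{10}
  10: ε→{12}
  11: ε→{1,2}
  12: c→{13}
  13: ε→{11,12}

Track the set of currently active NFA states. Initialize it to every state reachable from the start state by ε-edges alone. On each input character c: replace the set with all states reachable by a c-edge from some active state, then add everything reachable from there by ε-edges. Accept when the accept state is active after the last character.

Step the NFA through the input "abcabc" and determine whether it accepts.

Answer: ACCEPT

Trace:
S₀ = ε-closure({0}) = {0,1,2,3,4,6}
'a' @ 1: {7,8}
'b' @ 2: {9,10,12}
'c' @ 3: {1,2,3,4,6,11,12,13}  ✓accept
'a' @ 4: {7,8}
'b' @ 5: {9,10,12}
'c' @ 6: {1,2,3,4,6,11,12,13}  ✓accept
end set {1,2,3,4,6,11,12,13} — state 1 in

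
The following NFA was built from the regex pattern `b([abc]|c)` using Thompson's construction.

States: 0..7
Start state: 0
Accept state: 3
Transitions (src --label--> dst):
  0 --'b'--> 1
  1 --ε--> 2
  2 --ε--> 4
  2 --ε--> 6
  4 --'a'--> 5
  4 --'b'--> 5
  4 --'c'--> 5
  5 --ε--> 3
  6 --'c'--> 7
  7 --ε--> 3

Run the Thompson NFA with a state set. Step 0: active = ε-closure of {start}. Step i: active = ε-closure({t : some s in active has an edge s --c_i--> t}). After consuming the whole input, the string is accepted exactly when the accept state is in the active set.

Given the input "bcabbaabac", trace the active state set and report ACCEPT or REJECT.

Answer: REJECT

Derivation:
S₀ = ε-closure({0}) = {0}
'b' @ 1: {1,2,4,6}
'c' @ 2: {3,5,7}  ✓accept
'a' @ 3: {}  — dead — no transitions
rest 'bbaabac' ignored (set empty)
final: {}; accept 3 not in set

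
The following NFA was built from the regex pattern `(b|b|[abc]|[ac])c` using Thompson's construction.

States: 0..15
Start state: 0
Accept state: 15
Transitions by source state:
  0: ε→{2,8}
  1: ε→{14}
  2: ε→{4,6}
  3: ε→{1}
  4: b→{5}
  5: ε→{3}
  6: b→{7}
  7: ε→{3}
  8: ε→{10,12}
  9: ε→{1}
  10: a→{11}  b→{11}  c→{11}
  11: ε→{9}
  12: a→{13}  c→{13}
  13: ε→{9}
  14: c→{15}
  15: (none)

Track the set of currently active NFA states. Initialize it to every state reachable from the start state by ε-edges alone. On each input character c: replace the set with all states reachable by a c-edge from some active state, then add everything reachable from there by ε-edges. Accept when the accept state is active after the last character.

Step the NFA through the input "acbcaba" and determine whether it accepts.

Answer: REJECT

Derivation:
start: ε-closure({0}) = {0,2,4,6,8,10,12}
'a' @ 1: {1,9,11,13,14}
'c' @ 2: {15}  ✓accept
'b' @ 3: {}  — dead — no transitions
rest 'caba' ignored (set empty)
after full input: {}  (accept=15 not in)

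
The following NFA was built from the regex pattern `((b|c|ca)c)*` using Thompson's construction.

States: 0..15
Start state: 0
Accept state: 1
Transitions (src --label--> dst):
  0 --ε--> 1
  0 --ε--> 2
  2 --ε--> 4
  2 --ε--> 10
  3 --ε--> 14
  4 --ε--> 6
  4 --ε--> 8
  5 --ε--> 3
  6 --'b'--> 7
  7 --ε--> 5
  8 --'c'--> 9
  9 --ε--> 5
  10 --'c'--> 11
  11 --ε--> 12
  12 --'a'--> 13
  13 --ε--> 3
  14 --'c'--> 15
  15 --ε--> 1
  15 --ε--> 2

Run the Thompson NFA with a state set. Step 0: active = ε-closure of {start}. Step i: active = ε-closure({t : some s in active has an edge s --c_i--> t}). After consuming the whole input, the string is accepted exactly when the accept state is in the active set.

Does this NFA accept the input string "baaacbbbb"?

Answer: REJECT

Steps:
start: ε-closure({0}) = {0,1,2,4,6,8,10}
'b' @ 1: {3,5,7,14}
'a' @ 2: {}  — state set empty
rest 'aacbbbb' ignored (set empty)
final: {}; accept 1 not in set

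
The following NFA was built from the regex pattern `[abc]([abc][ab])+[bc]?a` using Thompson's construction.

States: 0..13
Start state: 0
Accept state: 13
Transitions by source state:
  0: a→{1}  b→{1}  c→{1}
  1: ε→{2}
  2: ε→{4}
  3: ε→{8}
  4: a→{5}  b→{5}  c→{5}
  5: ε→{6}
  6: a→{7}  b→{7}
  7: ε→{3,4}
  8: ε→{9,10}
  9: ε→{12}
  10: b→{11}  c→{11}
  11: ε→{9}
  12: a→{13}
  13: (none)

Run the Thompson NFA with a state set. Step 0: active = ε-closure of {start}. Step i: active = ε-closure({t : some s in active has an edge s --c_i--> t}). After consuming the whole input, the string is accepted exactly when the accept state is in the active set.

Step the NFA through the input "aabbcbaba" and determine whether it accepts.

Answer: REJECT

Steps:
initial (ε-close {0}): {0}
'a' @ 1: {1,2,4}
'a' @ 2: {5,6}
'b' @ 3: {3,4,7,8,9,10,12}
'b' @ 4: {5,6,9,11,12}
'c' @ 5: {}  — state set empty
rest 'baba' ignored (set empty)
final: {}; accept 13 not in set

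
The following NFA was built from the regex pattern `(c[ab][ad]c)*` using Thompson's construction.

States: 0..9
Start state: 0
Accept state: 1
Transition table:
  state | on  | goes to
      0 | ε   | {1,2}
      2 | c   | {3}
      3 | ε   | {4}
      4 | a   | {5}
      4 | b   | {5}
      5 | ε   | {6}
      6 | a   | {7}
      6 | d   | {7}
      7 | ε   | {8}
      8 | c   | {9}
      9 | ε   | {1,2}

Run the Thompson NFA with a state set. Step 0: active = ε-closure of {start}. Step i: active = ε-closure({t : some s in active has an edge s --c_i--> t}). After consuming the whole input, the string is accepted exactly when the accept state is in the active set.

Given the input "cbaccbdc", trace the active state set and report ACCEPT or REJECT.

initial (ε-close {0}): {0,1,2}
'c' @ 1: {3,4}
'b' @ 2: {5,6}
'a' @ 3: {7,8}
'c' @ 4: {1,2,9}  ✓accept
'c' @ 5: {3,4}
'b' @ 6: {5,6}
'd' @ 7: {7,8}
'c' @ 8: {1,2,9}  ✓accept
final: {1,2,9}; accept 1 in set

Answer: ACCEPT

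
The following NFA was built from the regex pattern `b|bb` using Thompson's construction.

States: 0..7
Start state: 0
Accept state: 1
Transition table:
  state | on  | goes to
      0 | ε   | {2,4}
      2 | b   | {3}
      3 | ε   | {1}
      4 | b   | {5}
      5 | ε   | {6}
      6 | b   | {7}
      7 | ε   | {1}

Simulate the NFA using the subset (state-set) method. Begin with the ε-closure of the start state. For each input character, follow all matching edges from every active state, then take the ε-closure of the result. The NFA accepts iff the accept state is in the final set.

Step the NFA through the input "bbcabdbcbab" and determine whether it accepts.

Answer: REJECT

Derivation:
start: ε-closure({0}) = {0,2,4}
'b' @ 1: {1,3,5,6}  ✓accept
'b' @ 2: {1,7}  ✓accept
'c' @ 3: {}  — state set empty
rest 'abdbcbab' ignored (set empty)
end set {} — state 1 not in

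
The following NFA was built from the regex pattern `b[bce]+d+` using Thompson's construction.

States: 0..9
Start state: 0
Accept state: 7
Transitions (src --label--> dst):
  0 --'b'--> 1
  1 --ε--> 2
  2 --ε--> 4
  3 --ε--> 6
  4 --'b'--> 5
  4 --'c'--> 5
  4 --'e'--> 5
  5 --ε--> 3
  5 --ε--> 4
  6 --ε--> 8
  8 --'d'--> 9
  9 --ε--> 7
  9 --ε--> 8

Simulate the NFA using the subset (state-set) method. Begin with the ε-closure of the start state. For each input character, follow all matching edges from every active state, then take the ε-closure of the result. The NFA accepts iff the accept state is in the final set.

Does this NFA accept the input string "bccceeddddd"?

Answer: ACCEPT

Derivation:
start: ε-closure({0}) = {0}
'b' @ 1: {1,2,4}
'c' @ 2: {3,4,5,6,8}
'c' @ 3: {3,4,5,6,8}
'c' @ 4: {3,4,5,6,8}
'e' @ 5: {3,4,5,6,8}
'e' @ 6: {3,4,5,6,8}
'd' @ 7: {7,8,9}  ✓accept
'd' @ 8: {7,8,9}  ✓accept
'd' @ 9: {7,8,9}  ✓accept
'd' @ 10: {7,8,9}  ✓accept
'd' @ 11: {7,8,9}  ✓accept
end set {7,8,9} — state 7 in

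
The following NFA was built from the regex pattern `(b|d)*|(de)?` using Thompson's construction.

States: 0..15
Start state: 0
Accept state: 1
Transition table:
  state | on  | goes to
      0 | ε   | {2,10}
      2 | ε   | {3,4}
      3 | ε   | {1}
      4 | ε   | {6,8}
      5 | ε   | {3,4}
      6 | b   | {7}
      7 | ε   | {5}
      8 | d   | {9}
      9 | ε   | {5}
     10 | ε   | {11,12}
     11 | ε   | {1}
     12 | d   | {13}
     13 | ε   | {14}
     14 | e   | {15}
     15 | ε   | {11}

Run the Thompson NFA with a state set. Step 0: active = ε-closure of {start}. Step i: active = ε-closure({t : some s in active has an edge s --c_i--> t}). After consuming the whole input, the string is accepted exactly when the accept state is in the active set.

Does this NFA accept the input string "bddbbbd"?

initial (ε-close {0}): {0,1,2,3,4,6,8,10,11,12}
'b' @ 1: {1,3,4,5,6,7,8}  [accepting]
'd' @ 2: {1,3,4,5,6,8,9}  [accepting]
'd' @ 3: {1,3,4,5,6,8,9}  [accepting]
'b' @ 4: {1,3,4,5,6,7,8}  [accepting]
'b' @ 5: {1,3,4,5,6,7,8}  [accepting]
'b' @ 6: {1,3,4,5,6,7,8}  [accepting]
'd' @ 7: {1,3,4,5,6,8,9}  [accepting]
end set {1,3,4,5,6,8,9} — state 1 in

Answer: ACCEPT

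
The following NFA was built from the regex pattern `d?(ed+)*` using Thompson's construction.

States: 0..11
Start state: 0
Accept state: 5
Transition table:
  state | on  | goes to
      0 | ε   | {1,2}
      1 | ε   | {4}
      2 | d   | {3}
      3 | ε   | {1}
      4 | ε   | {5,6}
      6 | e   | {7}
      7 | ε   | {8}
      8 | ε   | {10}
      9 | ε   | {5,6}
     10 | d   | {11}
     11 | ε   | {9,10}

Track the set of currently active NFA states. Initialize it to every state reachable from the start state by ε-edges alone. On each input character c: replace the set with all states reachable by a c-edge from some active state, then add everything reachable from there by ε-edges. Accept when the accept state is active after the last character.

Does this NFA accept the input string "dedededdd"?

Answer: ACCEPT

Steps:
initial (ε-close {0}): {0,1,2,4,5,6}
'd' @ 1: {1,3,4,5,6}  ✓accept
'e' @ 2: {7,8,10}
'd' @ 3: {5,6,9,10,11}  ✓accept
'e' @ 4: {7,8,10}
'd' @ 5: {5,6,9,10,11}  ✓accept
'e' @ 6: {7,8,10}
'd' @ 7: {5,6,9,10,11}  ✓accept
'd' @ 8: {5,6,9,10,11}  ✓accept
'd' @ 9: {5,6,9,10,11}  ✓accept
final: {5,6,9,10,11}; accept 5 in set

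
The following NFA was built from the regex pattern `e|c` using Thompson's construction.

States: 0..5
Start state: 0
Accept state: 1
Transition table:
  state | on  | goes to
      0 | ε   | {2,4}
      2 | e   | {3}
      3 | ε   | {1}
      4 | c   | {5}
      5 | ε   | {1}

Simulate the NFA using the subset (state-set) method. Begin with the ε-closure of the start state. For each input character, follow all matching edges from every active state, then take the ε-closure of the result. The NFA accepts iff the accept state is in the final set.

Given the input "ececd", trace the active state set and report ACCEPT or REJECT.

Answer: REJECT

Trace:
S₀ = ε-closure({0}) = {0,2,4}
'e' @ 1: {1,3}  [accepting]
'c' @ 2: {}  — dead — no transitions
rest 'ecd' ignored (set empty)
end set {} — state 1 not in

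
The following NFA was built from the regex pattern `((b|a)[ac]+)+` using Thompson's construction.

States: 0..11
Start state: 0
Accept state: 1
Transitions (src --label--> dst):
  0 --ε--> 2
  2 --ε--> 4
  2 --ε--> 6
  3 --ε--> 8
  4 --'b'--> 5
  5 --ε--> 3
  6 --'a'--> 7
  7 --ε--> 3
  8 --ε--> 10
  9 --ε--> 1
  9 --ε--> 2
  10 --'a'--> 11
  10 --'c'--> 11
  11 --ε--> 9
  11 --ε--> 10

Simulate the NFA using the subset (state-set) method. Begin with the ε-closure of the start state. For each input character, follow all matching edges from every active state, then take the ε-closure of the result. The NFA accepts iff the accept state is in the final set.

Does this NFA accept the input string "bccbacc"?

S₀ = ε-closure({0}) = {0,2,4,6}
'b' @ 1: {3,5,8,10}
'c' @ 2: {1,2,4,6,9,10,11}  (accept∈set)
'c' @ 3: {1,2,4,6,9,10,11}  (accept∈set)
'b' @ 4: {3,5,8,10}
'a' @ 5: {1,2,4,6,9,10,11}  (accept∈set)
'c' @ 6: {1,2,4,6,9,10,11}  (accept∈set)
'c' @ 7: {1,2,4,6,9,10,11}  (accept∈set)
after full input: {1,2,4,6,9,10,11}  (accept=1 in)

Answer: ACCEPT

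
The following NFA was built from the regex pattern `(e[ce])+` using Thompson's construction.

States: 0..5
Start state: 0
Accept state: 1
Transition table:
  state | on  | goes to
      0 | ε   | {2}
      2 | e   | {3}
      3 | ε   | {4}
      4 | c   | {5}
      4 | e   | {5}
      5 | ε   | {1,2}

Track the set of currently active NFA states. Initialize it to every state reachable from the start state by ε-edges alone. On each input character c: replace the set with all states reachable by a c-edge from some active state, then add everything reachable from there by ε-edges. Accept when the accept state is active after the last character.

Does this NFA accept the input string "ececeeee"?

Answer: ACCEPT

Trace:
start: ε-closure({0}) = {0,2}
'e' @ 1: {3,4}
'c' @ 2: {1,2,5}  [accepting]
'e' @ 3: {3,4}
'c' @ 4: {1,2,5}  [accepting]
'e' @ 5: {3,4}
'e' @ 6: {1,2,5}  [accepting]
'e' @ 7: {3,4}
'e' @ 8: {1,2,5}  [accepting]
final: {1,2,5}; accept 1 in set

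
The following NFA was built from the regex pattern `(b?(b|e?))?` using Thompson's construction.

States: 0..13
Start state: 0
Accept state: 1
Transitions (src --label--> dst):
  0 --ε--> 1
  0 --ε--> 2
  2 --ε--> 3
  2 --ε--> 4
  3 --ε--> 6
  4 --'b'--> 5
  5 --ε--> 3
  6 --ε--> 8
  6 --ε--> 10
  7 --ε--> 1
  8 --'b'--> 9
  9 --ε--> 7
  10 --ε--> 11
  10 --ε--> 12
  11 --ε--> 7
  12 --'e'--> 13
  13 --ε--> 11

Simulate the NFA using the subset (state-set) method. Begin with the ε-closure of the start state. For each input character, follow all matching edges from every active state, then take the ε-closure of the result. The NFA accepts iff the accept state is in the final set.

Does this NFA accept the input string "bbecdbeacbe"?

initial (ε-close {0}): {0,1,2,3,4,6,7,8,10,11,12}
'b' @ 1: {1,3,5,6,7,8,9,10,11,12}  (accept∈set)
'b' @ 2: {1,7,9}  (accept∈set)
'e' @ 3: {}  — state set empty
rest 'cdbeacbe' ignored (set empty)
final: {}; accept 1 not in set

Answer: REJECT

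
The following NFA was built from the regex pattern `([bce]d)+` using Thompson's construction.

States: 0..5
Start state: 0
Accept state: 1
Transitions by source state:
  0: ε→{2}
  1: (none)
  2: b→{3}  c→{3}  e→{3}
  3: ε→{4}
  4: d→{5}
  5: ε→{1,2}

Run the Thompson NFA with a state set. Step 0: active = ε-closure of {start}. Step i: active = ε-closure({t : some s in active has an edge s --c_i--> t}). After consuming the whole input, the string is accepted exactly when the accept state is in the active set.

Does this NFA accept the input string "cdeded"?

Answer: ACCEPT

Steps:
initial (ε-close {0}): {0,2}
'c' @ 1: {3,4}
'd' @ 2: {1,2,5}  ✓accept
'e' @ 3: {3,4}
'd' @ 4: {1,2,5}  ✓accept
'e' @ 5: {3,4}
'd' @ 6: {1,2,5}  ✓accept
end set {1,2,5} — state 1 in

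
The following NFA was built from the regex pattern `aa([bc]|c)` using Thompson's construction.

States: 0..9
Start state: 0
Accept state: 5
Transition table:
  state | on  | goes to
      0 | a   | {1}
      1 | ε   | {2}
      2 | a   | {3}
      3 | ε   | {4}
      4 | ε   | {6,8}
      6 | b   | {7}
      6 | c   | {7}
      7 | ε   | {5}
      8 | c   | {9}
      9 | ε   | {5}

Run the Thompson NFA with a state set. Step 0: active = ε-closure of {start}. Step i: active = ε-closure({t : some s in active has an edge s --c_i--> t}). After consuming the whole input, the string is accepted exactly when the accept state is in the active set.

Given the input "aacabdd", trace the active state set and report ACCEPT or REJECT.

Answer: REJECT

Derivation:
initial (ε-close {0}): {0}
'a' @ 1: {1,2}
'a' @ 2: {3,4,6,8}
'c' @ 3: {5,7,9}  ✓accept
'a' @ 4: {}  — state set empty
rest 'bdd' ignored (set empty)
after full input: {}  (accept=5 not in)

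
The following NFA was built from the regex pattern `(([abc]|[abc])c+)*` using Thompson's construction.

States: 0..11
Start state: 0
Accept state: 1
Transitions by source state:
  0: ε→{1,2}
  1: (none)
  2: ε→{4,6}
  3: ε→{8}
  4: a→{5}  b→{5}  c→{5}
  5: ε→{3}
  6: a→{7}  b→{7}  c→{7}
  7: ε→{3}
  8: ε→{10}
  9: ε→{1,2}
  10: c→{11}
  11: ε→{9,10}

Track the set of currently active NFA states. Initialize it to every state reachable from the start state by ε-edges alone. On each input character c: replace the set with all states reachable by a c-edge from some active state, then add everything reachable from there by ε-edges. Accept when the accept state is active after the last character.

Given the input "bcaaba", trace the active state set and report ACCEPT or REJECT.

initial (ε-close {0}): {0,1,2,4,6}
'b' @ 1: {3,5,7,8,10}
'c' @ 2: {1,2,4,6,9,10,11}  ✓accept
'a' @ 3: {3,5,7,8,10}
'a' @ 4: {}  — no active states
rest 'ba' ignored (set empty)
end set {} — state 1 not in

Answer: REJECT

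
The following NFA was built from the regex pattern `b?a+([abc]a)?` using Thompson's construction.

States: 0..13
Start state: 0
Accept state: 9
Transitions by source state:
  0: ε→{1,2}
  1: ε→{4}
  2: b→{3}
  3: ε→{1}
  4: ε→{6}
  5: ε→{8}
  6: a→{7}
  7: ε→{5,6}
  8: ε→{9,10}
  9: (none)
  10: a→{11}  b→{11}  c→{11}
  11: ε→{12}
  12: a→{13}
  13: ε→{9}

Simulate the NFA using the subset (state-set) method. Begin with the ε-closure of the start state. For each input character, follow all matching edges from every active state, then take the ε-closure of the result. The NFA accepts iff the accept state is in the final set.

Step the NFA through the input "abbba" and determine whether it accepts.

initial (ε-close {0}): {0,1,2,4,6}
'a' @ 1: {5,6,7,8,9,10}  [accepting]
'b' @ 2: {11,12}
'b' @ 3: {}  — state set empty
rest 'ba' ignored (set empty)
after full input: {}  (accept=9 not in)

Answer: REJECT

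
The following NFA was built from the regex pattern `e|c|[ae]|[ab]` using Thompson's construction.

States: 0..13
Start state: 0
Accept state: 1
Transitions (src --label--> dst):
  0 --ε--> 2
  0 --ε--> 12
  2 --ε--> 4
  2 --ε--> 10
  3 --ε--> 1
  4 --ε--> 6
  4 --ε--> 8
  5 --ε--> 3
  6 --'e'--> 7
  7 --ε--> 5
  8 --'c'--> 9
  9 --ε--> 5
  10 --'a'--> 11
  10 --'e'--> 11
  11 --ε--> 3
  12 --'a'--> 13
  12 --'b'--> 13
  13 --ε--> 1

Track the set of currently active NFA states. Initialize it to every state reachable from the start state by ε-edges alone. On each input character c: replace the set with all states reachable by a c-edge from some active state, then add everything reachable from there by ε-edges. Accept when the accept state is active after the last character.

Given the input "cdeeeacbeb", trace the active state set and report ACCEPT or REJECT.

Answer: REJECT

Trace:
start: ε-closure({0}) = {0,2,4,6,8,10,12}
'c' @ 1: {1,3,5,9}  (accept∈set)
'd' @ 2: {}  — no active states
rest 'eeeacbeb' ignored (set empty)
final: {}; accept 1 not in set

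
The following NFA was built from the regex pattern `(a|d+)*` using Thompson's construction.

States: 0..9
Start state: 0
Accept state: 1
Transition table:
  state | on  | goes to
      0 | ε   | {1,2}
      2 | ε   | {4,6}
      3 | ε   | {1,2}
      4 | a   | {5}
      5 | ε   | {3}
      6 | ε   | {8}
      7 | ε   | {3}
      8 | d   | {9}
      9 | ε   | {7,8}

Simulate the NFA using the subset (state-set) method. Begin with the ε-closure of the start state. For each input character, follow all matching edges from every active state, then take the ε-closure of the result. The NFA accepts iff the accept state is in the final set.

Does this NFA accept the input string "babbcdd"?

Answer: REJECT

Trace:
S₀ = ε-closure({0}) = {0,1,2,4,6,8}
'b' @ 1: {}  — dead — no transitions
rest 'abbcdd' ignored (set empty)
end set {} — state 1 not in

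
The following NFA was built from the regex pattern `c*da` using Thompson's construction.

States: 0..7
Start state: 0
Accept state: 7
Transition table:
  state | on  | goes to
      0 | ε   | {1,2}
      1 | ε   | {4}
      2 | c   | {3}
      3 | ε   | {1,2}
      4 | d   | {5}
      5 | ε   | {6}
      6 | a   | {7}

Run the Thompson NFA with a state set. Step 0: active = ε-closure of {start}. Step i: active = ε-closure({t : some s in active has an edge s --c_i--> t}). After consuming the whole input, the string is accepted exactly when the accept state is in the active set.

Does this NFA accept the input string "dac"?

initial (ε-close {0}): {0,1,2,4}
'd' @ 1: {5,6}
'a' @ 2: {7}  [accepting]
'c' @ 3: {}  — no active states
final: {}; accept 7 not in set

Answer: REJECT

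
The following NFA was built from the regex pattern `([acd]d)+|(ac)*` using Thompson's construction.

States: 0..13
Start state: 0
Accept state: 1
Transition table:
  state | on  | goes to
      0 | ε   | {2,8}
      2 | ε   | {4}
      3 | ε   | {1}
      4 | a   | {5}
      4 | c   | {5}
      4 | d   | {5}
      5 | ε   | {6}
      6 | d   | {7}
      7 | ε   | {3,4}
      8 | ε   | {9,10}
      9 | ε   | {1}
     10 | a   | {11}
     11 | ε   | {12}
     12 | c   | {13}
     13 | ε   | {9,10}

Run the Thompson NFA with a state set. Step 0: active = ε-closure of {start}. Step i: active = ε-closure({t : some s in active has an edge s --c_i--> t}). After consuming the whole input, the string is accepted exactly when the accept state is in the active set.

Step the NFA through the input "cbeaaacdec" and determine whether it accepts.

S₀ = ε-closure({0}) = {0,1,2,4,8,9,10}
'c' @ 1: {5,6}
'b' @ 2: {}  — no active states
rest 'eaaacdec' ignored (set empty)
final: {}; accept 1 not in set

Answer: REJECT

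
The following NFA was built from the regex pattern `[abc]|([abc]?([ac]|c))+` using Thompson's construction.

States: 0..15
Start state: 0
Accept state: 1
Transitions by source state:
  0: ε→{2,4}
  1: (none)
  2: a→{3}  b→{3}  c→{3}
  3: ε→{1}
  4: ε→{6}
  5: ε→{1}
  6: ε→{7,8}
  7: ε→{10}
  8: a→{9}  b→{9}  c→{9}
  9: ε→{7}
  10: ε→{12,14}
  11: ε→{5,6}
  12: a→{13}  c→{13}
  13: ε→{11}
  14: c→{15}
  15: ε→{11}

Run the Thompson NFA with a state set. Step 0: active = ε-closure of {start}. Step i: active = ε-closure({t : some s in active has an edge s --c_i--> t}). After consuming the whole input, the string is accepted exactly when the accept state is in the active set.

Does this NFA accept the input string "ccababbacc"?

initial (ε-close {0}): {0,2,4,6,7,8,10,12,14}
'c' @ 1: {1,3,5,6,7,8,9,10,11,12,13,14,15}  (accept∈set)
'c' @ 2: {1,5,6,7,8,9,10,11,12,13,14,15}  (accept∈set)
'a' @ 3: {1,5,6,7,8,9,10,11,12,13,14}  (accept∈set)
'b' @ 4: {7,9,10,12,14}
'a' @ 5: {1,5,6,7,8,10,11,12,13,14}  (accept∈set)
'b' @ 6: {7,9,10,12,14}
'b' @ 7: {}  — no active states
rest 'acc' ignored (set empty)
final: {}; accept 1 not in set

Answer: REJECT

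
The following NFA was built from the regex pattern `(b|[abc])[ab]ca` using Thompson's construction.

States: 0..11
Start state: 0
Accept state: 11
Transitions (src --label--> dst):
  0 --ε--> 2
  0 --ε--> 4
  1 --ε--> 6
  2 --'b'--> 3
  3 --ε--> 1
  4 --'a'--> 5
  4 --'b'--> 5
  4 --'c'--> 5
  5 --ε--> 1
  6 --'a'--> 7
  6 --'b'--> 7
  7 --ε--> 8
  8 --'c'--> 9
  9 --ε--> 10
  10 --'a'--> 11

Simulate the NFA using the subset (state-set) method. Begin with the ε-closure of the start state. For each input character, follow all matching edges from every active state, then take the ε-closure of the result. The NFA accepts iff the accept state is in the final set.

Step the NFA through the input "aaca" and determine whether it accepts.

S₀ = ε-closure({0}) = {0,2,4}
'a' @ 1: {1,5,6}
'a' @ 2: {7,8}
'c' @ 3: {9,10}
'a' @ 4: {11}  ✓accept
after full input: {11}  (accept=11 in)

Answer: ACCEPT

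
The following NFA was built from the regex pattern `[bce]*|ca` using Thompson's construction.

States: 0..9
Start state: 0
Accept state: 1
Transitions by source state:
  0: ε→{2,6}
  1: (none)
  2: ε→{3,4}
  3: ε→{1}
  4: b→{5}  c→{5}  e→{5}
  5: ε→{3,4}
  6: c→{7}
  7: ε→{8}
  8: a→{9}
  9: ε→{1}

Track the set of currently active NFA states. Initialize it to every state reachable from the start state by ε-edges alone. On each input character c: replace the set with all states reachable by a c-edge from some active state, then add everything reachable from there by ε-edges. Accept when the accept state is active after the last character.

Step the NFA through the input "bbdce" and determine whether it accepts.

initial (ε-close {0}): {0,1,2,3,4,6}
'b' @ 1: {1,3,4,5}  [accepting]
'b' @ 2: {1,3,4,5}  [accepting]
'd' @ 3: {}  — dead — no transitions
rest 'ce' ignored (set empty)
after full input: {}  (accept=1 not in)

Answer: REJECT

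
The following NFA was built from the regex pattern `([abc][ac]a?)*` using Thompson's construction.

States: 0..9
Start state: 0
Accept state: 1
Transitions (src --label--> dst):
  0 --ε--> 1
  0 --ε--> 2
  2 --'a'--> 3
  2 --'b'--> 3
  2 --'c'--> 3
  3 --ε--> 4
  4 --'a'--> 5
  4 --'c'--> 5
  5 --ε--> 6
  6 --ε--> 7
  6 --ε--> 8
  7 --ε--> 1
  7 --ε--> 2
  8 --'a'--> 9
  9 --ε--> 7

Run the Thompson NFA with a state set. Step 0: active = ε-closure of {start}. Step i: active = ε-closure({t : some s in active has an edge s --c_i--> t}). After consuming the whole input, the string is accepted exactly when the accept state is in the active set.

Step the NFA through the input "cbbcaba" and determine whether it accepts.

start: ε-closure({0}) = {0,1,2}
'c' @ 1: {3,4}
'b' @ 2: {}  — dead — no transitions
rest 'bcaba' ignored (set empty)
final: {}; accept 1 not in set

Answer: REJECT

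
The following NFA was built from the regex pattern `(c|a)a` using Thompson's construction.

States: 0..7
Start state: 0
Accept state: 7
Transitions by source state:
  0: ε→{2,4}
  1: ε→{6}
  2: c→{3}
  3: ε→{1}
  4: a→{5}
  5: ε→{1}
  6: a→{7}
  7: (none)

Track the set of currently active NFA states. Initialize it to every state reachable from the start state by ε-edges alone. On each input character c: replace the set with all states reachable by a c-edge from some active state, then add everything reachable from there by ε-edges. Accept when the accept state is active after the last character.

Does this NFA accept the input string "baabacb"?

start: ε-closure({0}) = {0,2,4}
'b' @ 1: {}  — dead — no transitions
rest 'aabacb' ignored (set empty)
final: {}; accept 7 not in set

Answer: REJECT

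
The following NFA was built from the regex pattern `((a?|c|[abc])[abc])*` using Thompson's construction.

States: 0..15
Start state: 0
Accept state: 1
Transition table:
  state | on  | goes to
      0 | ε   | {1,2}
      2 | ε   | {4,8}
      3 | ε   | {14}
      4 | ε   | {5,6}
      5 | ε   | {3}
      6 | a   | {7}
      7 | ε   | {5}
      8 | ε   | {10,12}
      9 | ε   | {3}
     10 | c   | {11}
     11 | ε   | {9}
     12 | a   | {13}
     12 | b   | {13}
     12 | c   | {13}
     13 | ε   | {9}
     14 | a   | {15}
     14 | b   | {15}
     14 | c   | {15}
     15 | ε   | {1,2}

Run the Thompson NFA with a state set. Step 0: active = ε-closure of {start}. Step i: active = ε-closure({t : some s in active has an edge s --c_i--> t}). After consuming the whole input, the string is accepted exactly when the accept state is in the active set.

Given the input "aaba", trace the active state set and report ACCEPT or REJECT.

start: ε-closure({0}) = {0,1,2,3,4,5,6,8,10,12,14}
'a' @ 1: {1,2,3,4,5,6,7,8,9,10,12,13,14,15}  (accept∈set)
'a' @ 2: {1,2,3,4,5,6,7,8,9,10,12,13,14,15}  (accept∈set)
'b' @ 3: {1,2,3,4,5,6,8,9,10,12,13,14,15}  (accept∈set)
'a' @ 4: {1,2,3,4,5,6,7,8,9,10,12,13,14,15}  (accept∈set)
end set {1,2,3,4,5,6,7,8,9,10,12,13,14,15} — state 1 in

Answer: ACCEPT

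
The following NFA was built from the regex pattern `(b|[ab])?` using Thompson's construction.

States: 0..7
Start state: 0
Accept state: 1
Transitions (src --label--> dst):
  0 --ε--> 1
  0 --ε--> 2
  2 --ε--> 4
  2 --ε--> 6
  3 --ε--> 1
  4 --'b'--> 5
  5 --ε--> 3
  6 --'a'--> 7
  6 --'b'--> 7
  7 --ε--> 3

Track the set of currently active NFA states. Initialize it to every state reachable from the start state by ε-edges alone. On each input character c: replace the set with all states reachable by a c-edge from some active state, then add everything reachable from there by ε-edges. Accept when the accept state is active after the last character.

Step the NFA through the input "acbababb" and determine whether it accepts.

start: ε-closure({0}) = {0,1,2,4,6}
'a' @ 1: {1,3,7}  (accept∈set)
'c' @ 2: {}  — no active states
rest 'bababb' ignored (set empty)
final: {}; accept 1 not in set

Answer: REJECT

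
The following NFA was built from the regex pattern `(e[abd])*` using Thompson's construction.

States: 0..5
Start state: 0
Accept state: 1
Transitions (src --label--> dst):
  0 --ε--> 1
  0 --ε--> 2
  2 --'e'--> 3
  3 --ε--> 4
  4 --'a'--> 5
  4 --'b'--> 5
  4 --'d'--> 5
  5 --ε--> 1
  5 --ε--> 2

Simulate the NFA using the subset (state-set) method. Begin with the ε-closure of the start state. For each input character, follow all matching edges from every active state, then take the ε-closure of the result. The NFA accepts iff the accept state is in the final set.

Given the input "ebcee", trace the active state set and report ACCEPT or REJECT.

Answer: REJECT

Steps:
S₀ = ε-closure({0}) = {0,1,2}
'e' @ 1: {3,4}
'b' @ 2: {1,2,5}  [accepting]
'c' @ 3: {}  — no active states
rest 'ee' ignored (set empty)
end set {} — state 1 not in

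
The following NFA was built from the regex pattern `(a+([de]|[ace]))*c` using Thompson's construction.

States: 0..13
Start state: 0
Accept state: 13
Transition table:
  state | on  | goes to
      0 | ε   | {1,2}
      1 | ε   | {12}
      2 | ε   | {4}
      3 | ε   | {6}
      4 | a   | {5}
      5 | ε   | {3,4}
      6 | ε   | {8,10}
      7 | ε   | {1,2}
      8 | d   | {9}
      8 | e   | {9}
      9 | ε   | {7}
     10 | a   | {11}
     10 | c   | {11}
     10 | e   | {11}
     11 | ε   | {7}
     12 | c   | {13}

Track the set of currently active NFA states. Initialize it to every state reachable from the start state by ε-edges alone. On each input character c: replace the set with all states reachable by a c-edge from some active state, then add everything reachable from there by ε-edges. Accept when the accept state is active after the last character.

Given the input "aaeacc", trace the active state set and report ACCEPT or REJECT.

initial (ε-close {0}): {0,1,2,4,12}
'a' @ 1: {3,4,5,6,8,10}
'a' @ 2: {1,2,3,4,5,6,7,8,10,11,12}
'e' @ 3: {1,2,4,7,9,11,12}
'a' @ 4: {3,4,5,6,8,10}
'c' @ 5: {1,2,4,7,11,12}
'c' @ 6: {13}  (accept∈set)
end set {13} — state 13 in

Answer: ACCEPT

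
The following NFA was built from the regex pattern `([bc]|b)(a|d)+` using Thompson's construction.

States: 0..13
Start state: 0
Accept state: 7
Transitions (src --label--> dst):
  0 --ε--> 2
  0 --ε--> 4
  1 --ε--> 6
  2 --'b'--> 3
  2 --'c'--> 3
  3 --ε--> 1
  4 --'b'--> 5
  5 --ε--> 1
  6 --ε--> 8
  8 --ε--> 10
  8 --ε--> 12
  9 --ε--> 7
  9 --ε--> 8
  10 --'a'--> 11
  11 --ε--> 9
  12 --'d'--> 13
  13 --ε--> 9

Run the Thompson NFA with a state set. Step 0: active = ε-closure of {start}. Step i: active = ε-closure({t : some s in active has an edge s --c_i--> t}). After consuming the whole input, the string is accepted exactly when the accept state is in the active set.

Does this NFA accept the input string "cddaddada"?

initial (ε-close {0}): {0,2,4}
'c' @ 1: {1,3,6,8,10,12}
'd' @ 2: {7,8,9,10,12,13}  (accept∈set)
'd' @ 3: {7,8,9,10,12,13}  (accept∈set)
'a' @ 4: {7,8,9,10,11,12}  (accept∈set)
'd' @ 5: {7,8,9,10,12,13}  (accept∈set)
'd' @ 6: {7,8,9,10,12,13}  (accept∈set)
'a' @ 7: {7,8,9,10,11,12}  (accept∈set)
'd' @ 8: {7,8,9,10,12,13}  (accept∈set)
'a' @ 9: {7,8,9,10,11,12}  (accept∈set)
after full input: {7,8,9,10,11,12}  (accept=7 in)

Answer: ACCEPT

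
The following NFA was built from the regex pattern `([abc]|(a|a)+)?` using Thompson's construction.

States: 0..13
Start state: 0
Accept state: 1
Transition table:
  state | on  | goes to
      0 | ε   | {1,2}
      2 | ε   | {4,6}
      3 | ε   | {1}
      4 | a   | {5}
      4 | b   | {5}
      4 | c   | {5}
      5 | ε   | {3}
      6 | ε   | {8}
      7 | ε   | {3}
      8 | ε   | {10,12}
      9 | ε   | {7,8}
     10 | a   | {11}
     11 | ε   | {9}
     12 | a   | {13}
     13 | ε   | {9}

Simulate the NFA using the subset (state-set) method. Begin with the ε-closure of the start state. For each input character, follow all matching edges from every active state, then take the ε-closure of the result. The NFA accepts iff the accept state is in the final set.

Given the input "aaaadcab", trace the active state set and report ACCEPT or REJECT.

start: ε-closure({0}) = {0,1,2,4,6,8,10,12}
'a' @ 1: {1,3,5,7,8,9,10,11,12,13}  ✓accept
'a' @ 2: {1,3,7,8,9,10,11,12,13}  ✓accept
'a' @ 3: {1,3,7,8,9,10,11,12,13}  ✓accept
'a' @ 4: {1,3,7,8,9,10,11,12,13}  ✓accept
'd' @ 5: {}  — no active states
rest 'cab' ignored (set empty)
final: {}; accept 1 not in set

Answer: REJECT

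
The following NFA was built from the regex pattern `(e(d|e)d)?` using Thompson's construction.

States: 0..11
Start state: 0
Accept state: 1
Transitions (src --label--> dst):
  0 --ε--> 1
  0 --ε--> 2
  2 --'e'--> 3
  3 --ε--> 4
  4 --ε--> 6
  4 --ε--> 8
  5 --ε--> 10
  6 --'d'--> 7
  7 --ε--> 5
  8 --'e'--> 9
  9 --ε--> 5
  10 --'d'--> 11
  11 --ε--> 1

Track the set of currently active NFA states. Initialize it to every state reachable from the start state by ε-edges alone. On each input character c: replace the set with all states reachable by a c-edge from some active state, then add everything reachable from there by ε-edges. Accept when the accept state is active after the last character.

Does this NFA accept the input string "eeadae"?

initial (ε-close {0}): {0,1,2}
'e' @ 1: {3,4,6,8}
'e' @ 2: {5,9,10}
'a' @ 3: {}  — dead — no transitions
rest 'dae' ignored (set empty)
after full input: {}  (accept=1 not in)

Answer: REJECT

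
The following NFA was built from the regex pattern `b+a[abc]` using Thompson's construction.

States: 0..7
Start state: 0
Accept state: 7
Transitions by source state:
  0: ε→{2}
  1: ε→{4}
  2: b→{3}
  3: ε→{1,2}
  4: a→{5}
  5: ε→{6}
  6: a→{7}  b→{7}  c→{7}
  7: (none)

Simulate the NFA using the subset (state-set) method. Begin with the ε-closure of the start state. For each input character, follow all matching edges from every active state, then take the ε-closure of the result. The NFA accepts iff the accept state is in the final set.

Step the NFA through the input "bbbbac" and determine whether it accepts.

initial (ε-close {0}): {0,2}
'b' @ 1: {1,2,3,4}
'b' @ 2: {1,2,3,4}
'b' @ 3: {1,2,3,4}
'b' @ 4: {1,2,3,4}
'a' @ 5: {5,6}
'c' @ 6: {7}  [accepting]
final: {7}; accept 7 in set

Answer: ACCEPT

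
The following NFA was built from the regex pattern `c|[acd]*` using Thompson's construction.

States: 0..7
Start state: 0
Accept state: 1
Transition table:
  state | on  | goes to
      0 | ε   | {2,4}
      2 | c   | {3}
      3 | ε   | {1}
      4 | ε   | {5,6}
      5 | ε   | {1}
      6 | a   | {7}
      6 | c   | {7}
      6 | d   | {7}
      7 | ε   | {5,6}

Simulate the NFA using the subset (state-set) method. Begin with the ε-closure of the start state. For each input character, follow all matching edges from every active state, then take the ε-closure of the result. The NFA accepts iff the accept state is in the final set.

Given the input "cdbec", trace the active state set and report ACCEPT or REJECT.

Answer: REJECT

Trace:
start: ε-closure({0}) = {0,1,2,4,5,6}
'c' @ 1: {1,3,5,6,7}  [accepting]
'd' @ 2: {1,5,6,7}  [accepting]
'b' @ 3: {}  — dead — no transitions
rest 'ec' ignored (set empty)
end set {} — state 1 not in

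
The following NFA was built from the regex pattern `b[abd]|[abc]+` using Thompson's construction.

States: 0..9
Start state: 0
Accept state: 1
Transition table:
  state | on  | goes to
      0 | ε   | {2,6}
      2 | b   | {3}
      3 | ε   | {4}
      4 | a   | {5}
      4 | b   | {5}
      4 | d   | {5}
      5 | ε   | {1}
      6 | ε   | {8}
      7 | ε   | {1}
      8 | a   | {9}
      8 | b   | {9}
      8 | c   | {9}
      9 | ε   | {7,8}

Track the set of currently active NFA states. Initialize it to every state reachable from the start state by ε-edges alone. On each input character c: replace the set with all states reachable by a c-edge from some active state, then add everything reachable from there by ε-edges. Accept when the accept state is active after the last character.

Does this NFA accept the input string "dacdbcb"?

Answer: REJECT

Derivation:
S₀ = ε-closure({0}) = {0,2,6,8}
'd' @ 1: {}  — no active states
rest 'acdbcb' ignored (set empty)
final: {}; accept 1 not in set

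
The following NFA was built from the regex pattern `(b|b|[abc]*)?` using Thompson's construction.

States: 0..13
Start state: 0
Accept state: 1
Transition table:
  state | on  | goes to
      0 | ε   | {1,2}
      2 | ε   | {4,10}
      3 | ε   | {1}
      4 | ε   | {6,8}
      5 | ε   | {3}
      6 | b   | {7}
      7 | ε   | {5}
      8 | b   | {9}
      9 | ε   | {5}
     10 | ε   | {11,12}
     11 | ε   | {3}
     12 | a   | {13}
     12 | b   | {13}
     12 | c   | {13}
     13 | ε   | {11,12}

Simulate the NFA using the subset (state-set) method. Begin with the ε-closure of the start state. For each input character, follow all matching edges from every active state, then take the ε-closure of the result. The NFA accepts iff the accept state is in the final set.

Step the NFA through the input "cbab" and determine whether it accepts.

start: ε-closure({0}) = {0,1,2,3,4,6,8,10,11,12}
'c' @ 1: {1,3,11,12,13}  (accept∈set)
'b' @ 2: {1,3,11,12,13}  (accept∈set)
'a' @ 3: {1,3,11,12,13}  (accept∈set)
'b' @ 4: {1,3,11,12,13}  (accept∈set)
final: {1,3,11,12,13}; accept 1 in set

Answer: ACCEPT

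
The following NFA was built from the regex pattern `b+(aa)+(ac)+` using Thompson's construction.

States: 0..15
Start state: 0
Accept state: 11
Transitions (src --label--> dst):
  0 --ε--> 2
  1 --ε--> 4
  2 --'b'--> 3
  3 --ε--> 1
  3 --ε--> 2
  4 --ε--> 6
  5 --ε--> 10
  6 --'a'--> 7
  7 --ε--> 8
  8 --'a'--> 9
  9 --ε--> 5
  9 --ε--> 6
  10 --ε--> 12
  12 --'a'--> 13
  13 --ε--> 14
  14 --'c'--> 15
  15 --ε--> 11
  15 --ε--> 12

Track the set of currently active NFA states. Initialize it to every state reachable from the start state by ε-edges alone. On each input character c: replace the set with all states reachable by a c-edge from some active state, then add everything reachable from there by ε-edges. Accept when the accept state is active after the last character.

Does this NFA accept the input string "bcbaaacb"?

Answer: REJECT

Derivation:
initial (ε-close {0}): {0,2}
'b' @ 1: {1,2,3,4,6}
'c' @ 2: {}  — dead — no transitions
rest 'baaacb' ignored (set empty)
final: {}; accept 11 not in set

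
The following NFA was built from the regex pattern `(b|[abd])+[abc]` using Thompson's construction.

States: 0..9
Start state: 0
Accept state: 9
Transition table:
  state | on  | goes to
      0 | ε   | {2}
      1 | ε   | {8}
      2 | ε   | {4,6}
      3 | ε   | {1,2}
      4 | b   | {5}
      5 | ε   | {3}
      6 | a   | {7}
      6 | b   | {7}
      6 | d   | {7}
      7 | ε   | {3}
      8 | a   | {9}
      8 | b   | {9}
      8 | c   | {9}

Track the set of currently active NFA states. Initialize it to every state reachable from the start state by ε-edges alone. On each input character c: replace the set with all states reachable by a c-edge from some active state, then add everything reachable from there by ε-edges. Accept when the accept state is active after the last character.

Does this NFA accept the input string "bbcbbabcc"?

Answer: REJECT

Steps:
initial (ε-close {0}): {0,2,4,6}
'b' @ 1: {1,2,3,4,5,6,7,8}
'b' @ 2: {1,2,3,4,5,6,7,8,9}  ✓accept
'c' @ 3: {9}  ✓accept
'b' @ 4: {}  — state set empty
rest 'babcc' ignored (set empty)
final: {}; accept 9 not in set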